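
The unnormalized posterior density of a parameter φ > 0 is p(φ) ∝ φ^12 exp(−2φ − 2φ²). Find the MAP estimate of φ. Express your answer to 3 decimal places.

ℓ'(φ) = 12/φ − 2 − 4φ. Setting this to zero and multiplying by φ: 4φ² + 2φ − 12 = 0.
φ = (−2 + √(2² + 4·4·12)) / (2·4) = (−2 + √196) / 8 = (−2 + 14)/8 = 3/2.
ℓ''(φ) = −12/φ² − 4 < 0, confirming a maximum.

φ̂_MAP = 1.500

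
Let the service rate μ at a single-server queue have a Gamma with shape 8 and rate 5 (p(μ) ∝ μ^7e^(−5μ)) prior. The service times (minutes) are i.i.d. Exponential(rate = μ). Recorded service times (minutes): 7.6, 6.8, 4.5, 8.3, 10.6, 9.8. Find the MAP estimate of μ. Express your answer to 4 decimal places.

The Exponential(rate=μ) likelihood is ∝ μ^n e^(−μΣtᵢ). Here n = 6 and Σtᵢ = 7.6 + 6.8 + 4.5 + 8.3 + 10.6 + 9.8 = 47.6.
Posterior ∝ μ^7e^(−5μ) · μ^6e^(−47.6μ) = μ^13e^(−52.6μ), i.e. Gamma(14, 52.6).
Mode = (a−1)/b = 13/52.6 ≈ 0.2471.

μ̂_MAP = 0.2471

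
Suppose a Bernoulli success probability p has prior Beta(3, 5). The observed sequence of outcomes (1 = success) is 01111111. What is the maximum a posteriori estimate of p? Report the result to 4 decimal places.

Prior: Beta(3, 5).
Data: 7 successes in 8 trials (from the sequence). The binomial likelihood contributes p^7(1−p)^1, so the posterior is Beta(3+7, 5+1) = Beta(10, 6).
For Beta(a, b) with a, b > 1 the mode is (a−1)/(a+b−2) = 9/14 ≈ 0.6429.

p̂_MAP = 0.6429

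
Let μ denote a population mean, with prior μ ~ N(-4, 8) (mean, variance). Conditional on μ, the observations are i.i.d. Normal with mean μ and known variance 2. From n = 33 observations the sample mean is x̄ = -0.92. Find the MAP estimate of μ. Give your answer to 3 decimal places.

μ̂_MAP = -0.943

n = 33, x̄ = -0.92.
For a Normal prior and Normal likelihood with known variance, the posterior is Normal; its mode equals its mean, the precision-weighted average.
Prior precision 1/σ₀² = 1/8 = 0.125; data precision n/σ² = 33/2 = 16.5.
μ̂ = (0.125·(-4) + 16.5·(-0.92)) / (0.125 + 16.5) = (-15.68)/16.625 = -448/475 ≈ -0.943.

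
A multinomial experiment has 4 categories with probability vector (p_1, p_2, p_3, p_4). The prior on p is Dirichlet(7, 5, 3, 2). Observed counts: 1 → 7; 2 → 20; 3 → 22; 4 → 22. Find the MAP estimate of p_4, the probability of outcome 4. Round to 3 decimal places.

The posterior is Dirichlet(αᵢ + nᵢ) = Dirichlet(14, 25, 25, 24).
For a Dirichlet(a₁,…,a_K) with all aᵢ > 1, the mode has j-th component (aⱼ − 1)/(Σaᵢ − K).
Here Σaᵢ = 88 and K = 4, so p_4 = (24 − 1)/(88 − 4) = 23/84 ≈ 0.274.

MAP estimate: 0.274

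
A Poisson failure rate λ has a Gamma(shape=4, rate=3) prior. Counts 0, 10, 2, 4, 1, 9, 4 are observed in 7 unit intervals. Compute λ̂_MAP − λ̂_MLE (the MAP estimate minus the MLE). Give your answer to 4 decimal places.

MAP − MLE = -0.9857

Σxᵢ = 30. Posterior is Gamma(34, 10); MAP = (34−1)/10 = 33/10 ≈ 3.30000.
MLE = x̄ = 30/7 ≈ 4.28571.
Difference = 33/10 − 30/7 = -69/70 ≈ -0.9857.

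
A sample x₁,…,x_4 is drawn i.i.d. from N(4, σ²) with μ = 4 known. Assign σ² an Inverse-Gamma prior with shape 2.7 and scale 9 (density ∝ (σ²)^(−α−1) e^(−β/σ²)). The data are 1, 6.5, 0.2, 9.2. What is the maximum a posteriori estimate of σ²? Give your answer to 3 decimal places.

Sum of squared deviations about the known mean: SS = (1−4)² + (6.5−4)² + (0.2−4)² + (9.2−4)² = 56.73.
The Normal likelihood contributes (σ²)^(−n/2) exp(−SS/(2σ²)), so the posterior is Inverse-Gamma(α + n/2, β + SS/2) = Inverse-Gamma(4.7, 37.365).
The mode of Inverse-Gamma(a, b) is b/(a+1) = 37.365/5.7 ≈ 6.555.

σ̂²_MAP = 6.555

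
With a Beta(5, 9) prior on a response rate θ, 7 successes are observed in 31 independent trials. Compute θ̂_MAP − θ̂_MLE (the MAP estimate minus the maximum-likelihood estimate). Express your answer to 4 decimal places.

MAP − MLE = 0.0300

Posterior is Beta(12, 33); MAP = (12−1)/(45−2) = 11/43 ≈ 0.25581.
MLE ignores the prior: θ̂_MLE = k/n = 7/31 ≈ 0.22581.
Difference = 11/43 − 7/31 = 40/1333 ≈ 0.0300.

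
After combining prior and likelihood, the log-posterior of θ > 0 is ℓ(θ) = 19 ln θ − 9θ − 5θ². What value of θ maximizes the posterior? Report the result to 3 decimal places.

ℓ'(θ) = 19/θ − 9 − 10θ. Setting this to zero and multiplying by θ: 10θ² + 9θ − 19 = 0.
θ = (−9 + √(9² + 4·10·19)) / (2·10) = (−9 + √841) / 20 = (−9 + 29)/20 = 1.
ℓ''(θ) = −19/θ² − 10 < 0, confirming a maximum.

θ̂_MAP = 1.000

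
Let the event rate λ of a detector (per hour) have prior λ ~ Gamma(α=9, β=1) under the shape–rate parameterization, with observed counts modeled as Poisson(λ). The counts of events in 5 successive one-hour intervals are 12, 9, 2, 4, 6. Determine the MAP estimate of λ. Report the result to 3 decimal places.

Σxᵢ = 12+9+2+4+6 = 33, with n = 5.
Posterior ∝ λ^8e^(−1λ) · λ^33e^(−5λ) = λ^41e^(−6λ), i.e. Gamma(shape=42, rate=6).
The mode of a Gamma(a, b) with a ≥ 1 (shape–rate) is (a−1)/b = 41/6 ≈ 6.833.

λ̂_MAP = 6.833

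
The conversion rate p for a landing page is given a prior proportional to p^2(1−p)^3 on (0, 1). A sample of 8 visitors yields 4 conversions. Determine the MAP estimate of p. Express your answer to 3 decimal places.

p̂_MAP = 0.462

The prior density ∝ p^2(1−p)^3 is the kernel of Beta(3, 4).
Data: 4 successes in 8 trials. The binomial likelihood contributes p^4(1−p)^4, so the posterior is Beta(3+4, 4+4) = Beta(7, 8).
For Beta(a, b) with a, b > 1 the mode is (a−1)/(a+b−2) = 6/13 ≈ 0.462.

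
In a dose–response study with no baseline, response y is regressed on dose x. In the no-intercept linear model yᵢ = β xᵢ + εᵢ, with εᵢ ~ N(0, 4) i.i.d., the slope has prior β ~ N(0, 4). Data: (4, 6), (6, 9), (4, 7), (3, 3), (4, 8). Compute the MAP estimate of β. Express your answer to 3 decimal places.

β̂_MAP = 1.564

log p(β | y) = −Σ(yᵢ − βxᵢ)²/(2·4) − β²/(2·4) + const.
Setting the derivative to zero: Σxᵢ(yᵢ − βxᵢ)/4 − β/4 = 0, so β = Σxᵢyᵢ / (Σxᵢ² + σ²/τ²).
Σxᵢyᵢ = 4·6 + 6·9 + 4·7 + 3·3 + 4·8 = 147; Σxᵢ² = 93; σ²/τ² = 1.
β̂_MAP = 147 / (93 + 1) = 147/94 ≈ 1.564.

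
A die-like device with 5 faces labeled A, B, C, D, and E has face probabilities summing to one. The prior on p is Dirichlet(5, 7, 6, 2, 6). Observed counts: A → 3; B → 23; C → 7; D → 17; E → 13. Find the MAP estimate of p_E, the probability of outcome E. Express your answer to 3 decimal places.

MAP estimate of p_E = 0.214

The posterior is Dirichlet(αᵢ + nᵢ) = Dirichlet(8, 30, 13, 19, 19).
For a Dirichlet(a₁,…,a_K) with all aᵢ > 1, the mode has j-th component (aⱼ − 1)/(Σaᵢ − K).
Here Σaᵢ = 89 and K = 5, so p_E = (19 − 1)/(89 − 5) = 18/84 ≈ 0.214.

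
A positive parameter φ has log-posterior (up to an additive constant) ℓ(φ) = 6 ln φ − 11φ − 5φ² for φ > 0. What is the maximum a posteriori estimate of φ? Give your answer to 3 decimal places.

ℓ'(φ) = 6/φ − 11 − 10φ. Setting this to zero and multiplying by φ: 10φ² + 11φ − 6 = 0.
φ = (−11 + √(11² + 4·10·6)) / (2·10) = (−11 + √361) / 20 = (−11 + 19)/20 = 2/5.
ℓ''(φ) = −6/φ² − 10 < 0, confirming a maximum.

φ̂_MAP = 0.400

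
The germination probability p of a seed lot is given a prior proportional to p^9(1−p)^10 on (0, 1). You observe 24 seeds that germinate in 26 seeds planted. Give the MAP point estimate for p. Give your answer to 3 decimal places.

The prior density ∝ p^9(1−p)^10 is the kernel of Beta(10, 11).
Data: 24 successes in 26 trials. The binomial likelihood contributes p^24(1−p)^2, so the posterior is Beta(10+24, 11+2) = Beta(34, 13).
For Beta(a, b) with a, b > 1 the mode is (a−1)/(a+b−2) = 33/45 ≈ 0.733.

p̂_MAP = 0.733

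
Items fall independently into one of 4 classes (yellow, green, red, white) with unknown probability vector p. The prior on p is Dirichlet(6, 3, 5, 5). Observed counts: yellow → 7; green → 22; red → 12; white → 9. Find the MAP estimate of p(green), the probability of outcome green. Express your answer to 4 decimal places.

MAP estimate of p(green) = 0.3692

The posterior is Dirichlet(αᵢ + nᵢ) = Dirichlet(13, 25, 17, 14).
For a Dirichlet(a₁,…,a_K) with all aᵢ > 1, the mode has j-th component (aⱼ − 1)/(Σaᵢ − K).
Here Σaᵢ = 69 and K = 4, so p(green) = (25 − 1)/(69 − 4) = 24/65 ≈ 0.3692.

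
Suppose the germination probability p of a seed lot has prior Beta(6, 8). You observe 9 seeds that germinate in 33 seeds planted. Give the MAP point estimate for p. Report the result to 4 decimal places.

Prior: Beta(6, 8).
Data: 9 successes in 33 trials. The binomial likelihood contributes p^9(1−p)^24, so the posterior is Beta(6+9, 8+24) = Beta(15, 32).
For Beta(a, b) with a, b > 1 the mode is (a−1)/(a+b−2) = 14/45 ≈ 0.3111.

p̂_MAP = 0.3111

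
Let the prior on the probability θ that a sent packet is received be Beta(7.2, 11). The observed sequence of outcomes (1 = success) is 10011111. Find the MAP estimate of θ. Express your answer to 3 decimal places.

θ̂_MAP = 0.504

Prior: Beta(7.2, 11).
Data: 6 successes in 8 trials (from the sequence). The binomial likelihood contributes θ^6(1−θ)^2, so the posterior is Beta(7.2+6, 11+2) = Beta(13.2, 13).
For Beta(a, b) with a, b > 1 the mode is (a−1)/(a+b−2) = 12.2/24.2 ≈ 0.504.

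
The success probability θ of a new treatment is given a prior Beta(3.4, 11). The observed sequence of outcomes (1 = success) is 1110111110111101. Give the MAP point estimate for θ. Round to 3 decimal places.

Prior: Beta(3.4, 11).
Data: 13 successes in 16 trials (from the sequence). The binomial likelihood contributes θ^13(1−θ)^3, so the posterior is Beta(3.4+13, 11+3) = Beta(16.4, 14).
For Beta(a, b) with a, b > 1 the mode is (a−1)/(a+b−2) = 15.4/28.4 ≈ 0.542.

θ̂_MAP = 0.542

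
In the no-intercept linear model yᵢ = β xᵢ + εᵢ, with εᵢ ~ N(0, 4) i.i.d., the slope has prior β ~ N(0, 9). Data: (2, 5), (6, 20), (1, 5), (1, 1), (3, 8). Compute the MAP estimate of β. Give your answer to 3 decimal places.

log p(β | y) = −Σ(yᵢ − βxᵢ)²/(2·4) − β²/(2·9) + const.
Setting the derivative to zero: Σxᵢ(yᵢ − βxᵢ)/4 − β/9 = 0, so β = Σxᵢyᵢ / (Σxᵢ² + σ²/τ²).
Σxᵢyᵢ = 2·5 + 6·20 + 1·5 + 1·1 + 3·8 = 160; Σxᵢ² = 51; σ²/τ² = 4/9.
β̂_MAP = 160 / (51 + 4/9) = 160/(463/9) = 1440/463 ≈ 3.110.

β̂_MAP = 3.110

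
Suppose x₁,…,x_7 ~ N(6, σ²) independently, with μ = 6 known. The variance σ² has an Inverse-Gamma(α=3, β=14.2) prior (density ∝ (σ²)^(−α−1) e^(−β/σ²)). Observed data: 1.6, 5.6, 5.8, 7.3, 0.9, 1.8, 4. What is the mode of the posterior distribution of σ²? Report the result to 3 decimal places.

Sum of squared deviations about the known mean: SS = (1.6−6)² + (5.6−6)² + (5.8−6)² + (7.3−6)² + (0.9−6)² + (1.8−6)² + (4−6)² = 68.9.
The Normal likelihood contributes (σ²)^(−n/2) exp(−SS/(2σ²)), so the posterior is Inverse-Gamma(α + n/2, β + SS/2) = Inverse-Gamma(6.5, 48.65).
The mode of Inverse-Gamma(a, b) is b/(a+1) = 48.65/7.5 ≈ 6.487.

σ̂²_MAP = 6.487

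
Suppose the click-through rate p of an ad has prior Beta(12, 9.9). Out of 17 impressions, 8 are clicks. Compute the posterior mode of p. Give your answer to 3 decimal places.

Prior: Beta(12, 9.9).
Data: 8 successes in 17 trials. The binomial likelihood contributes p^8(1−p)^9, so the posterior is Beta(12+8, 9.9+9) = Beta(20, 18.9).
For Beta(a, b) with a, b > 1 the mode is (a−1)/(a+b−2) = 19/36.9 ≈ 0.515.

p̂_MAP = 0.515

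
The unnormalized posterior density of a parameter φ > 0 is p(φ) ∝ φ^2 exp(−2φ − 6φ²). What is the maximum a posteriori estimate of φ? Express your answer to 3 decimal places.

ℓ'(φ) = 2/φ − 2 − 12φ. Setting this to zero and multiplying by φ: 12φ² + 2φ − 2 = 0.
φ = (−2 + √(2² + 4·12·2)) / (2·12) = (−2 + √100) / 24 = (−2 + 10)/24 = 1/3.
ℓ''(φ) = −2/φ² − 12 < 0, confirming a maximum.

φ̂_MAP = 0.333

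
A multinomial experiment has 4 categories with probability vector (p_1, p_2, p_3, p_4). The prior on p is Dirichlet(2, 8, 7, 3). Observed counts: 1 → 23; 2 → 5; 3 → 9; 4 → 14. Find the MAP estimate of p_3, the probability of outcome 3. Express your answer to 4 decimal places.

MAP estimate: 0.2239

The posterior is Dirichlet(αᵢ + nᵢ) = Dirichlet(25, 13, 16, 17).
For a Dirichlet(a₁,…,a_K) with all aᵢ > 1, the mode has j-th component (aⱼ − 1)/(Σaᵢ − K).
Here Σaᵢ = 71 and K = 4, so p_3 = (16 − 1)/(71 − 4) = 15/67 ≈ 0.2239.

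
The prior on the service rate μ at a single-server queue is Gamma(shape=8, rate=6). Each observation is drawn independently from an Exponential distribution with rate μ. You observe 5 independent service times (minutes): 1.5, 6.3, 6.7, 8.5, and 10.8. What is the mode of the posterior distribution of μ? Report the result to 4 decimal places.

The Exponential(rate=μ) likelihood is ∝ μ^n e^(−μΣtᵢ). Here n = 5 and Σtᵢ = 1.5 + 6.3 + 6.7 + 8.5 + 10.8 = 33.8.
Posterior ∝ μ^7e^(−6μ) · μ^5e^(−33.8μ) = μ^12e^(−39.8μ), i.e. Gamma(13, 39.8).
Mode = (a−1)/b = 12/39.8 ≈ 0.3015.

μ̂_MAP = 0.3015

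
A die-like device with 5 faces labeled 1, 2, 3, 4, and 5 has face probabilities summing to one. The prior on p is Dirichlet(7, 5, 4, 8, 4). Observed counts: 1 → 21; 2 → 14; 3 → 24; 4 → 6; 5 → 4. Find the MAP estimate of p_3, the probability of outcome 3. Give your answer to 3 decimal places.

MAP estimate: 0.293

The posterior is Dirichlet(αᵢ + nᵢ) = Dirichlet(28, 19, 28, 14, 8).
For a Dirichlet(a₁,…,a_K) with all aᵢ > 1, the mode has j-th component (aⱼ − 1)/(Σaᵢ − K).
Here Σaᵢ = 97 and K = 5, so p_3 = (28 − 1)/(97 − 5) = 27/92 ≈ 0.293.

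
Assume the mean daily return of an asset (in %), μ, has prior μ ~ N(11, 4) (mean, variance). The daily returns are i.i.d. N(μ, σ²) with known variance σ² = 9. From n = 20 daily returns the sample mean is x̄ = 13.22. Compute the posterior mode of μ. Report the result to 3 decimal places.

μ̂_MAP = 12.996

n = 20, x̄ = 13.22.
For a Normal prior and Normal likelihood with known variance, the posterior is Normal; its mode equals its mean, the precision-weighted average.
Prior precision 1/σ₀² = 1/4 = 0.25; data precision n/σ² = 20/9.
μ̂ = (0.25·11 + (20/9)·13.22) / (0.25 + 20/9) = (5783/180)/(89/36) = 5783/445 ≈ 12.996.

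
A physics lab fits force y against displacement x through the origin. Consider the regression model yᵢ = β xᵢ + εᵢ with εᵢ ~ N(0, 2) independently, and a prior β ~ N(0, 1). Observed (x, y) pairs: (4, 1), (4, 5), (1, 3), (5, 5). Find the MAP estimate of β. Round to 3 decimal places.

β̂_MAP = 0.867

log p(β | y) = −Σ(yᵢ − βxᵢ)²/(2·2) − β²/(2·1) + const.
Setting the derivative to zero: Σxᵢ(yᵢ − βxᵢ)/2 − β/1 = 0, so β = Σxᵢyᵢ / (Σxᵢ² + σ²/τ²).
Σxᵢyᵢ = 4·1 + 4·5 + 1·3 + 5·5 = 52; Σxᵢ² = 58; σ²/τ² = 2.
β̂_MAP = 52 / (58 + 2) = 52/60 ≈ 0.867.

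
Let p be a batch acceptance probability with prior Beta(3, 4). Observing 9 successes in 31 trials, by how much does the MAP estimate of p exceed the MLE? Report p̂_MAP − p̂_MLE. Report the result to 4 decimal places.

MAP − MLE = 0.0152

Posterior is Beta(12, 26); MAP = (12−1)/(38−2) = 11/36 ≈ 0.30556.
MLE ignores the prior: p̂_MLE = k/n = 9/31 ≈ 0.29032.
Difference = 11/36 − 9/31 = 17/1116 ≈ 0.0152.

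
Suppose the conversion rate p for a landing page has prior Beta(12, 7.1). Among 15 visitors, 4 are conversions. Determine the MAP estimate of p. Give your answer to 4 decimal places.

Prior: Beta(12, 7.1).
Data: 4 successes in 15 trials. The binomial likelihood contributes p^4(1−p)^11, so the posterior is Beta(12+4, 7.1+11) = Beta(16, 18.1).
For Beta(a, b) with a, b > 1 the mode is (a−1)/(a+b−2) = 15/32.1 ≈ 0.4673.

p̂_MAP = 0.4673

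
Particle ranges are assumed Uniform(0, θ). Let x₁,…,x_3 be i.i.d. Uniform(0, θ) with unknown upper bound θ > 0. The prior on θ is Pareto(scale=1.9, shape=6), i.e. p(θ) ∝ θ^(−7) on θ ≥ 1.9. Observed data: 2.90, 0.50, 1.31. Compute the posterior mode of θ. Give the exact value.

θ̂_MAP = 2.90

The Uniform(0, θ) likelihood is θ^(−n) for θ ≥ max(xᵢ), zero otherwise. Here max(xᵢ) = 2.90.
Posterior ∝ θ^(−7) · θ^(−3) = θ^(−10) on θ ≥ max(1.9, 2.90) = 2.90.
This density is strictly decreasing in θ, so the posterior mode lies at the lower boundary of the support.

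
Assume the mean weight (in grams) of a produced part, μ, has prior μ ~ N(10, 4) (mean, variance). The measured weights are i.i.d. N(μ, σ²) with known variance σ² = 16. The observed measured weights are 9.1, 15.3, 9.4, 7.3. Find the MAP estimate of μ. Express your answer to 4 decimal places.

μ̂_MAP = 10.1375

n = 4; x̄ = (9.1 + 15.3 + 9.4 + 7.3)/4 = 41.1/4 = 10.275.
For a Normal prior and Normal likelihood with known variance, the posterior is Normal; its mode equals its mean, the precision-weighted average.
Prior precision 1/σ₀² = 1/4 = 0.25; data precision n/σ² = 4/16 = 0.25.
μ̂ = (0.25·10 + 0.25·10.275) / (0.25 + 0.25) = 5.06875/0.5 = 10.1375.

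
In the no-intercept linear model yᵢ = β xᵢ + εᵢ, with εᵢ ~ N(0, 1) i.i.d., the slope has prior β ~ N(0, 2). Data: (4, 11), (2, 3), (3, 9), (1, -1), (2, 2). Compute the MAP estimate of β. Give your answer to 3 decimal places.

log p(β | y) = −Σ(yᵢ − βxᵢ)²/(2·1) − β²/(2·2) + const.
Setting the derivative to zero: Σxᵢ(yᵢ − βxᵢ)/1 − β/2 = 0, so β = Σxᵢyᵢ / (Σxᵢ² + σ²/τ²).
Σxᵢyᵢ = 4·11 + 2·3 + 3·9 + 1·(-1) + 2·2 = 80; Σxᵢ² = 34; σ²/τ² = 0.5.
β̂_MAP = 80 / (34 + 0.5) = 80/34.5 ≈ 2.319.

β̂_MAP = 2.319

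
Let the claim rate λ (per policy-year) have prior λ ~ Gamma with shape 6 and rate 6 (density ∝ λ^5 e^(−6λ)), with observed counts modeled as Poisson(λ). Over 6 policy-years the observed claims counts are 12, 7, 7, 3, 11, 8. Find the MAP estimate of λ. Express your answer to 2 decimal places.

Σxᵢ = 12+7+7+3+11+8 = 48, with n = 6.
Posterior ∝ λ^5e^(−6λ) · λ^48e^(−6λ) = λ^53e^(−12λ), i.e. Gamma(shape=54, rate=12).
The mode of a Gamma(a, b) with a ≥ 1 (shape–rate) is (a−1)/b = 53/12 ≈ 4.42.

λ̂_MAP = 4.42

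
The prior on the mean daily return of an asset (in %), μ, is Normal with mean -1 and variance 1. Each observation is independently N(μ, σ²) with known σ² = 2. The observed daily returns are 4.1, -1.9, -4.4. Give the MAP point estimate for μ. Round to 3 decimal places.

μ̂_MAP = -0.840

n = 3; x̄ = (4.1 + (-1.9) + (-4.4))/3 = -2.2/3 = -11/15 ≈ -0.7333.
For a Normal prior and Normal likelihood with known variance, the posterior is Normal; its mode equals its mean, the precision-weighted average.
Prior precision 1/σ₀² = 1/1 = 1; data precision n/σ² = 3/2 = 1.5.
μ̂ = (1·(-1) + 1.5·(-11/15)) / (1 + 1.5) = (-2.1)/2.5 = -0.840.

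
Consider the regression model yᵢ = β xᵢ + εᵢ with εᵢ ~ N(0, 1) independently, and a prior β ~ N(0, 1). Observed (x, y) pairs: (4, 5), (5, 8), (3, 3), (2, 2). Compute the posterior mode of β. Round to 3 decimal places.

β̂_MAP = 1.327

log p(β | y) = −Σ(yᵢ − βxᵢ)²/(2·1) − β²/(2·1) + const.
Setting the derivative to zero: Σxᵢ(yᵢ − βxᵢ)/1 − β/1 = 0, so β = Σxᵢyᵢ / (Σxᵢ² + σ²/τ²).
Σxᵢyᵢ = 4·5 + 5·8 + 3·3 + 2·2 = 73; Σxᵢ² = 54; σ²/τ² = 1.
β̂_MAP = 73 / (54 + 1) = 73/55 ≈ 1.327.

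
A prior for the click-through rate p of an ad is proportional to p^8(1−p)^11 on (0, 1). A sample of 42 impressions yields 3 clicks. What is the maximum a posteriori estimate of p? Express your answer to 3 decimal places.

The prior density ∝ p^8(1−p)^11 is the kernel of Beta(9, 12).
Data: 3 successes in 42 trials. The binomial likelihood contributes p^3(1−p)^39, so the posterior is Beta(9+3, 12+39) = Beta(12, 51).
For Beta(a, b) with a, b > 1 the mode is (a−1)/(a+b−2) = 11/61 ≈ 0.180.

p̂_MAP = 0.180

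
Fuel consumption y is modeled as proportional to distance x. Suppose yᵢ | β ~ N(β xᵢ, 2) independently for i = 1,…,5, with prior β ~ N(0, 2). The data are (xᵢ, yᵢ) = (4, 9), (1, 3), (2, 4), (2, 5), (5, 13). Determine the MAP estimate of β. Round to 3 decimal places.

β̂_MAP = 2.392

log p(β | y) = −Σ(yᵢ − βxᵢ)²/(2·2) − β²/(2·2) + const.
Setting the derivative to zero: Σxᵢ(yᵢ − βxᵢ)/2 − β/2 = 0, so β = Σxᵢyᵢ / (Σxᵢ² + σ²/τ²).
Σxᵢyᵢ = 4·9 + 1·3 + 2·4 + 2·5 + 5·13 = 122; Σxᵢ² = 50; σ²/τ² = 1.
β̂_MAP = 122 / (50 + 1) = 122/51 ≈ 2.392.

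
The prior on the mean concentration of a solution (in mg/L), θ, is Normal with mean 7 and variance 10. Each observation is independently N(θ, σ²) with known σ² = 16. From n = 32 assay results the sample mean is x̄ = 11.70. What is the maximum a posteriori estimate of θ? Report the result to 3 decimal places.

n = 32, x̄ = 11.70.
For a Normal prior and Normal likelihood with known variance, the posterior is Normal; its mode equals its mean, the precision-weighted average.
Prior precision 1/σ₀² = 1/10 = 0.1; data precision n/σ² = 32/16 = 2.
θ̂ = (0.1·7 + 2·11.7) / (0.1 + 2) = 24.1/2.1 = 241/21 ≈ 11.476.

θ̂_MAP = 11.476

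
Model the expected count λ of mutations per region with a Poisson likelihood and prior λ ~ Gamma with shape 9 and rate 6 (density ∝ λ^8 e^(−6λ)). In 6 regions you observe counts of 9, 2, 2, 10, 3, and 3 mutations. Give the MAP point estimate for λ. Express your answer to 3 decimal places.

Σxᵢ = 9+2+2+10+3+3 = 29, with n = 6.
Posterior ∝ λ^8e^(−6λ) · λ^29e^(−6λ) = λ^37e^(−12λ), i.e. Gamma(shape=38, rate=12).
The mode of a Gamma(a, b) with a ≥ 1 (shape–rate) is (a−1)/b = 37/12 ≈ 3.083.

λ̂_MAP = 3.083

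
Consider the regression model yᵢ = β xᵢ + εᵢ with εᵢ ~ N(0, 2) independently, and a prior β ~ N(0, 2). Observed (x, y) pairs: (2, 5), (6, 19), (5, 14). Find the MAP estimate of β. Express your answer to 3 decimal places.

β̂_MAP = 2.939

log p(β | y) = −Σ(yᵢ − βxᵢ)²/(2·2) − β²/(2·2) + const.
Setting the derivative to zero: Σxᵢ(yᵢ − βxᵢ)/2 − β/2 = 0, so β = Σxᵢyᵢ / (Σxᵢ² + σ²/τ²).
Σxᵢyᵢ = 2·5 + 6·19 + 5·14 = 194; Σxᵢ² = 65; σ²/τ² = 1.
β̂_MAP = 194 / (65 + 1) = 194/66 ≈ 2.939.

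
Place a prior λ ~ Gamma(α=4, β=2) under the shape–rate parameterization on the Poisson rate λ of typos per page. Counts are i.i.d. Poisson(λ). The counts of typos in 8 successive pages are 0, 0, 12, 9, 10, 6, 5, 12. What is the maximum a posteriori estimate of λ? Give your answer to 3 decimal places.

Σxᵢ = 0+0+12+9+10+6+5+12 = 54, with n = 8.
Posterior ∝ λ^3e^(−2λ) · λ^54e^(−8λ) = λ^57e^(−10λ), i.e. Gamma(shape=58, rate=10).
The mode of a Gamma(a, b) with a ≥ 1 (shape–rate) is (a−1)/b = 57/10 ≈ 5.700.

λ̂_MAP = 5.700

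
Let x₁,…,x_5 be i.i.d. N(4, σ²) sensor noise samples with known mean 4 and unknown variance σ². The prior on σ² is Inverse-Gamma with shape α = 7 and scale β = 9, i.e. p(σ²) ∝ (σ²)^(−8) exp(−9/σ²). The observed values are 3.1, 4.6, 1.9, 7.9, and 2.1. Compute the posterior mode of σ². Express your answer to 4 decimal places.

Sum of squared deviations about the known mean: SS = (3.1−4)² + (4.6−4)² + (1.9−4)² + (7.9−4)² + (2.1−4)² = 24.4.
The Normal likelihood contributes (σ²)^(−n/2) exp(−SS/(2σ²)), so the posterior is Inverse-Gamma(α + n/2, β + SS/2) = Inverse-Gamma(9.5, 21.2).
The mode of Inverse-Gamma(a, b) is b/(a+1) = 21.2/10.5 ≈ 2.0190.

σ̂²_MAP = 2.0190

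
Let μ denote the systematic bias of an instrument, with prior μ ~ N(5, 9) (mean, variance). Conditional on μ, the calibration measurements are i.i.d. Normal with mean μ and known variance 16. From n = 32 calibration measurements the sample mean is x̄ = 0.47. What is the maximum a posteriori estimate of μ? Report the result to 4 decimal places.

n = 32, x̄ = 0.47.
For a Normal prior and Normal likelihood with known variance, the posterior is Normal; its mode equals its mean, the precision-weighted average.
Prior precision 1/σ₀² = 1/9; data precision n/σ² = 32/16 = 2.
μ̂ = ((1/9)·5 + 2·0.47) / (1/9 + 2) = (673/450)/(19/9) = 673/950 ≈ 0.7084.

μ̂_MAP = 0.7084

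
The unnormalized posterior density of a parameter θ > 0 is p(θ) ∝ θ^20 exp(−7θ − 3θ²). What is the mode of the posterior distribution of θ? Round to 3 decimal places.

ℓ'(θ) = 20/θ − 7 − 6θ. Setting this to zero and multiplying by θ: 6θ² + 7θ − 20 = 0.
θ = (−7 + √(7² + 4·6·20)) / (2·6) = (−7 + √529) / 12 = (−7 + 23)/12 = 4/3.
ℓ''(θ) = −20/θ² − 6 < 0, confirming a maximum.

θ̂_MAP = 1.333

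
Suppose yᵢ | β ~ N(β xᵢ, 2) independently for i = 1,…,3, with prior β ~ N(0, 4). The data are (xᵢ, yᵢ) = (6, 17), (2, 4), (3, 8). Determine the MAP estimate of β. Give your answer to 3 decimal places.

β̂_MAP = 2.707

log p(β | y) = −Σ(yᵢ − βxᵢ)²/(2·2) − β²/(2·4) + const.
Setting the derivative to zero: Σxᵢ(yᵢ − βxᵢ)/2 − β/4 = 0, so β = Σxᵢyᵢ / (Σxᵢ² + σ²/τ²).
Σxᵢyᵢ = 6·17 + 2·4 + 3·8 = 134; Σxᵢ² = 49; σ²/τ² = 0.5.
β̂_MAP = 134 / (49 + 0.5) = 134/49.5 ≈ 2.707.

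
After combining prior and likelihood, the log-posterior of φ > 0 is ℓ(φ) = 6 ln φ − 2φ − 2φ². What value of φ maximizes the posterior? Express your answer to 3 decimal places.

ℓ'(φ) = 6/φ − 2 − 4φ. Setting this to zero and multiplying by φ: 4φ² + 2φ − 6 = 0.
φ = (−2 + √(2² + 4·4·6)) / (2·4) = (−2 + √100) / 8 = (−2 + 10)/8 = 1.
ℓ''(φ) = −6/φ² − 4 < 0, confirming a maximum.

φ̂_MAP = 1.000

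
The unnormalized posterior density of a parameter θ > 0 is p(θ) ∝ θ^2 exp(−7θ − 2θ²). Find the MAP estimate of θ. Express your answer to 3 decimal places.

ℓ'(θ) = 2/θ − 7 − 4θ. Setting this to zero and multiplying by θ: 4θ² + 7θ − 2 = 0.
θ = (−7 + √(7² + 4·4·2)) / (2·4) = (−7 + √81) / 8 = (−7 + 9)/8 = 1/4.
ℓ''(θ) = −2/θ² − 4 < 0, confirming a maximum.

θ̂_MAP = 0.250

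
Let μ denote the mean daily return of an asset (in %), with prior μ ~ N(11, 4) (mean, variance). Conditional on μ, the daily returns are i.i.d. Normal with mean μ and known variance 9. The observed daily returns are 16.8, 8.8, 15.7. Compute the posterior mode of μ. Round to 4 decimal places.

μ̂_MAP = 12.5810

n = 3; x̄ = (16.8 + 8.8 + 15.7)/3 = 41.3/3 = 413/30 ≈ 13.7667.
For a Normal prior and Normal likelihood with known variance, the posterior is Normal; its mode equals its mean, the precision-weighted average.
Prior precision 1/σ₀² = 1/4 = 0.25; data precision n/σ² = 3/9 = 1/3.
μ̂ = (0.25·11 + (1/3)·(413/30)) / (0.25 + 1/3) = (1321/180)/(7/12) = 1321/105 ≈ 12.5810.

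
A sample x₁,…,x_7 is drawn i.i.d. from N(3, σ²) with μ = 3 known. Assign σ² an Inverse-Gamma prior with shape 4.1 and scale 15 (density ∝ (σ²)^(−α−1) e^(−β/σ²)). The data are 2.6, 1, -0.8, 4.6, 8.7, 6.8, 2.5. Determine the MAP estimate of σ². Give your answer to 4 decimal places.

Sum of squared deviations about the known mean: SS = (2.6−3)² + (1−3)² + (-0.8−3)² + (4.6−3)² + (8.7−3)² + (6.8−3)² + (2.5−3)² = 68.34.
The Normal likelihood contributes (σ²)^(−n/2) exp(−SS/(2σ²)), so the posterior is Inverse-Gamma(α + n/2, β + SS/2) = Inverse-Gamma(7.6, 49.17).
The mode of Inverse-Gamma(a, b) is b/(a+1) = 49.17/8.6 ≈ 5.7174.

σ̂²_MAP = 5.7174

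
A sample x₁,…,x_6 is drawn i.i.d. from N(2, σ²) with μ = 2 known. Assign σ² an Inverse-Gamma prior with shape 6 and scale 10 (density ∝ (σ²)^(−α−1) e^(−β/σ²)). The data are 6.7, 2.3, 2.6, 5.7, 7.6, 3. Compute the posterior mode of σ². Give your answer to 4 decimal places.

σ̂²_MAP = 4.4295

Sum of squared deviations about the known mean: SS = (6.7−2)² + (2.3−2)² + (2.6−2)² + (5.7−2)² + (7.6−2)² + (3−2)² = 68.59.
The Normal likelihood contributes (σ²)^(−n/2) exp(−SS/(2σ²)), so the posterior is Inverse-Gamma(α + n/2, β + SS/2) = Inverse-Gamma(9, 44.295).
The mode of Inverse-Gamma(a, b) is b/(a+1) = 44.295/10 ≈ 4.4295.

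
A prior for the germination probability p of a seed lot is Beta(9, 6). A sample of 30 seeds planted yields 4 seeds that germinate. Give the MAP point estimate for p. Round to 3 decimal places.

p̂_MAP = 0.279

Prior: Beta(9, 6).
Data: 4 successes in 30 trials. The binomial likelihood contributes p^4(1−p)^26, so the posterior is Beta(9+4, 6+26) = Beta(13, 32).
For Beta(a, b) with a, b > 1 the mode is (a−1)/(a+b−2) = 12/43 ≈ 0.279.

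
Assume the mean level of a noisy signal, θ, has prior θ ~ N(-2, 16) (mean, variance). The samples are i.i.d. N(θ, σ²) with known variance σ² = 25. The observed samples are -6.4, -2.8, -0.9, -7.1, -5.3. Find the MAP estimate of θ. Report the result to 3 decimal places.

θ̂_MAP = -3.905

n = 5; x̄ = ((-6.4) + (-2.8) + (-0.9) + (-7.1) + (-5.3))/5 = -22.5/5 = -4.5.
For a Normal prior and Normal likelihood with known variance, the posterior is Normal; its mode equals its mean, the precision-weighted average.
Prior precision 1/σ₀² = 1/16 = 0.0625; data precision n/σ² = 5/25 = 0.2.
θ̂ = (0.0625·(-2) + 0.2·(-4.5)) / (0.0625 + 0.2) = (-1.025)/0.2625 = -82/21 ≈ -3.905.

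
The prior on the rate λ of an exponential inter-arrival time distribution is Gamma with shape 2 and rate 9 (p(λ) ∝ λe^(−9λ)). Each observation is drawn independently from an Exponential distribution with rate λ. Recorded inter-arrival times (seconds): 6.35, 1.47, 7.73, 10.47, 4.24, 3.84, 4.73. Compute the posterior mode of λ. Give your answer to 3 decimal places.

The Exponential(rate=λ) likelihood is ∝ λ^n e^(−λΣtᵢ). Here n = 7 and Σtᵢ = 6.35 + 1.47 + 7.73 + 10.47 + 4.24 + 3.84 + 4.73 = 38.83.
Posterior ∝ λe^(−9λ) · λ^7e^(−38.83λ) = λ^8e^(−47.83λ), i.e. Gamma(9, 47.83).
Mode = (a−1)/b = 8/47.83 ≈ 0.167.

λ̂_MAP = 0.167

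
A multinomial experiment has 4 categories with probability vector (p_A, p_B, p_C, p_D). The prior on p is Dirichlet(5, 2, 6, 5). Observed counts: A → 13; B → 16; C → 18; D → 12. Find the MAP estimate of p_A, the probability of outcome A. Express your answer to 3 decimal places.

The posterior is Dirichlet(αᵢ + nᵢ) = Dirichlet(18, 18, 24, 17).
For a Dirichlet(a₁,…,a_K) with all aᵢ > 1, the mode has j-th component (aⱼ − 1)/(Σaᵢ − K).
Here Σaᵢ = 77 and K = 4, so p_A = (18 − 1)/(77 − 4) = 17/73 ≈ 0.233.

MAP estimate of p_A = 0.233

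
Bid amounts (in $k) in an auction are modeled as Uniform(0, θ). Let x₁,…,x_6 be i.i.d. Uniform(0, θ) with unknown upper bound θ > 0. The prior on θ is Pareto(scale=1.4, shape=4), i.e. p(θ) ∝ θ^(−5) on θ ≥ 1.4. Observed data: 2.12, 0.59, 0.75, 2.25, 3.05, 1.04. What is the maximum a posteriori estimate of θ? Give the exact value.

The Uniform(0, θ) likelihood is θ^(−n) for θ ≥ max(xᵢ), zero otherwise. Here max(xᵢ) = 3.05.
Posterior ∝ θ^(−5) · θ^(−6) = θ^(−11) on θ ≥ max(1.4, 3.05) = 3.05.
This density is strictly decreasing in θ, so the posterior mode lies at the lower boundary of the support.

θ̂_MAP = 3.05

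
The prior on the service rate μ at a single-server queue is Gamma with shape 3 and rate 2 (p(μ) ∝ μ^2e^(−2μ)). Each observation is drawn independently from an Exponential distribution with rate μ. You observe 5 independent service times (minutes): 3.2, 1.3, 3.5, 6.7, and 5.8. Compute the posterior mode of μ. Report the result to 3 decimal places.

μ̂_MAP = 0.311

The Exponential(rate=μ) likelihood is ∝ μ^n e^(−μΣtᵢ). Here n = 5 and Σtᵢ = 3.2 + 1.3 + 3.5 + 6.7 + 5.8 = 20.5.
Posterior ∝ μ^2e^(−2μ) · μ^5e^(−20.5μ) = μ^7e^(−22.5μ), i.e. Gamma(8, 22.5).
Mode = (a−1)/b = 7/22.5 ≈ 0.311.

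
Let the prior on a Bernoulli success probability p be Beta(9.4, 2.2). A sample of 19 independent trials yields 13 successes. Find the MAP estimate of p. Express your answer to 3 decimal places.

Prior: Beta(9.4, 2.2).
Data: 13 successes in 19 trials. The binomial likelihood contributes p^13(1−p)^6, so the posterior is Beta(9.4+13, 2.2+6) = Beta(22.4, 8.2).
For Beta(a, b) with a, b > 1 the mode is (a−1)/(a+b−2) = 21.4/28.6 ≈ 0.748.

p̂_MAP = 0.748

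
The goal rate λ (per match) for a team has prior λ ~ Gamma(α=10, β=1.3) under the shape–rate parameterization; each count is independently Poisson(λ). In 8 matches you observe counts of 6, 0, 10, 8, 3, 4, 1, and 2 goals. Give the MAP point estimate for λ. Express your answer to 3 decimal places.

λ̂_MAP = 4.624

Σxᵢ = 6+0+10+8+3+4+1+2 = 34, with n = 8.
Posterior ∝ λ^9e^(−1.3λ) · λ^34e^(−8λ) = λ^43e^(−9.3λ), i.e. Gamma(shape=44, rate=9.3).
The mode of a Gamma(a, b) with a ≥ 1 (shape–rate) is (a−1)/b = 43/9.3 ≈ 4.624.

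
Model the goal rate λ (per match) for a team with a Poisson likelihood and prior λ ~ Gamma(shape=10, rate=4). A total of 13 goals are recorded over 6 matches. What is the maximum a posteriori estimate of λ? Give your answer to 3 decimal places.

Σxᵢ = 13, n = 6.
Posterior ∝ λ^9e^(−4λ) · λ^13e^(−6λ) = λ^22e^(−10λ), i.e. Gamma(shape=23, rate=10).
The mode of a Gamma(a, b) with a ≥ 1 (shape–rate) is (a−1)/b = 22/10 ≈ 2.200.

λ̂_MAP = 2.200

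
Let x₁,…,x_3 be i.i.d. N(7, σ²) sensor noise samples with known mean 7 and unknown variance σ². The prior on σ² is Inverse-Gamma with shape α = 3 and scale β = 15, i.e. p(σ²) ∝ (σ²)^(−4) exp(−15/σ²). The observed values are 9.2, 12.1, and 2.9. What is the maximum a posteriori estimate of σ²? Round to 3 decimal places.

σ̂²_MAP = 7.060

Sum of squared deviations about the known mean: SS = (9.2−7)² + (12.1−7)² + (2.9−7)² = 47.66.
The Normal likelihood contributes (σ²)^(−n/2) exp(−SS/(2σ²)), so the posterior is Inverse-Gamma(α + n/2, β + SS/2) = Inverse-Gamma(4.5, 38.83).
The mode of Inverse-Gamma(a, b) is b/(a+1) = 38.83/5.5 ≈ 7.060.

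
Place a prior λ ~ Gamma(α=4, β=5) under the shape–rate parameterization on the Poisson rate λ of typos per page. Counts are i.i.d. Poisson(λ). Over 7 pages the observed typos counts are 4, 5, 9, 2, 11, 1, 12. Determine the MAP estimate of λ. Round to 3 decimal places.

Σxᵢ = 4+5+9+2+11+1+12 = 44, with n = 7.
Posterior ∝ λ^3e^(−5λ) · λ^44e^(−7λ) = λ^47e^(−12λ), i.e. Gamma(shape=48, rate=12).
The mode of a Gamma(a, b) with a ≥ 1 (shape–rate) is (a−1)/b = 47/12 ≈ 3.917.

λ̂_MAP = 3.917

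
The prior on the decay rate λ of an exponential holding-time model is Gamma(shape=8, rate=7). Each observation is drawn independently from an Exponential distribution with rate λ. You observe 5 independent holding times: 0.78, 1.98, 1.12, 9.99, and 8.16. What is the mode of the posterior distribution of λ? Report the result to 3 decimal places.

λ̂_MAP = 0.413

The Exponential(rate=λ) likelihood is ∝ λ^n e^(−λΣtᵢ). Here n = 5 and Σtᵢ = 0.78 + 1.98 + 1.12 + 9.99 + 8.16 = 22.03.
Posterior ∝ λ^7e^(−7λ) · λ^5e^(−22.03λ) = λ^12e^(−29.03λ), i.e. Gamma(13, 29.03).
Mode = (a−1)/b = 12/29.03 ≈ 0.413.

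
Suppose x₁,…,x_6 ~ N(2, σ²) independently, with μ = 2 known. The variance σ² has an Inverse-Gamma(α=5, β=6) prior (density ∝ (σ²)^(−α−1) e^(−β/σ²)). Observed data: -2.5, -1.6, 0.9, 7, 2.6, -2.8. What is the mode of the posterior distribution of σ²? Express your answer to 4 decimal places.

σ̂²_MAP = 5.2678

Sum of squared deviations about the known mean: SS = (-2.5−2)² + (-1.6−2)² + (0.9−2)² + (7−2)² + (2.6−2)² + (-2.8−2)² = 82.82.
The Normal likelihood contributes (σ²)^(−n/2) exp(−SS/(2σ²)), so the posterior is Inverse-Gamma(α + n/2, β + SS/2) = Inverse-Gamma(8, 47.41).
The mode of Inverse-Gamma(a, b) is b/(a+1) = 47.41/9 ≈ 5.2678.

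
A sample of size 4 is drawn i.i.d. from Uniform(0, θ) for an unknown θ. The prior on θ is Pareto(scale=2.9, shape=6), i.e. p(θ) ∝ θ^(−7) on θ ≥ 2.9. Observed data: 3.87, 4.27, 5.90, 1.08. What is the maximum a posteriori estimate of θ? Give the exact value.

θ̂_MAP = 5.90

The Uniform(0, θ) likelihood is θ^(−n) for θ ≥ max(xᵢ), zero otherwise. Here max(xᵢ) = 5.90.
Posterior ∝ θ^(−7) · θ^(−4) = θ^(−11) on θ ≥ max(2.9, 5.90) = 5.90.
This density is strictly decreasing in θ, so the posterior mode lies at the lower boundary of the support.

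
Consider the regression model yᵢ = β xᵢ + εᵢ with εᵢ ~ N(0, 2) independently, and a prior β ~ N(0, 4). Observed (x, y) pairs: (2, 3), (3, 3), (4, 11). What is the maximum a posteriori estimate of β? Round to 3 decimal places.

β̂_MAP = 2.000

log p(β | y) = −Σ(yᵢ − βxᵢ)²/(2·2) − β²/(2·4) + const.
Setting the derivative to zero: Σxᵢ(yᵢ − βxᵢ)/2 − β/4 = 0, so β = Σxᵢyᵢ / (Σxᵢ² + σ²/τ²).
Σxᵢyᵢ = 2·3 + 3·3 + 4·11 = 59; Σxᵢ² = 29; σ²/τ² = 0.5.
β̂_MAP = 59 / (29 + 0.5) = 59/29.5 ≈ 2.000.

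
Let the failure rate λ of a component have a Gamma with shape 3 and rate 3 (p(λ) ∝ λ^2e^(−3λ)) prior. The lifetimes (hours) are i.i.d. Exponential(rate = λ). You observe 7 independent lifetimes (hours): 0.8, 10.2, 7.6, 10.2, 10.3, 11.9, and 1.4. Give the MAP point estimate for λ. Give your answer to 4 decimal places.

λ̂_MAP = 0.1625

The Exponential(rate=λ) likelihood is ∝ λ^n e^(−λΣtᵢ). Here n = 7 and Σtᵢ = 0.8 + 10.2 + 7.6 + 10.2 + 10.3 + 11.9 + 1.4 = 52.4.
Posterior ∝ λ^2e^(−3λ) · λ^7e^(−52.4λ) = λ^9e^(−55.4λ), i.e. Gamma(10, 55.4).
Mode = (a−1)/b = 9/55.4 ≈ 0.1625.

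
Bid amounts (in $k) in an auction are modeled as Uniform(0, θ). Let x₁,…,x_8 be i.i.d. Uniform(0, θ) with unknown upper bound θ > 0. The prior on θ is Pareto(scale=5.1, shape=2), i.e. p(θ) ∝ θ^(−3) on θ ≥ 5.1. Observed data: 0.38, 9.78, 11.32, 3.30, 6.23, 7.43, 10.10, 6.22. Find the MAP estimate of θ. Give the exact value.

θ̂_MAP = 11.32

The Uniform(0, θ) likelihood is θ^(−n) for θ ≥ max(xᵢ), zero otherwise. Here max(xᵢ) = 11.32.
Posterior ∝ θ^(−3) · θ^(−8) = θ^(−11) on θ ≥ max(5.1, 11.32) = 11.32.
This density is strictly decreasing in θ, so the posterior mode lies at the lower boundary of the support.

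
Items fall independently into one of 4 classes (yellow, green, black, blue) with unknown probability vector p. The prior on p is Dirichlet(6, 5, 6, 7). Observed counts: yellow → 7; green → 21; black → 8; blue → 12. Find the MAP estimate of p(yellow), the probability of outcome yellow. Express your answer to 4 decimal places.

The posterior is Dirichlet(αᵢ + nᵢ) = Dirichlet(13, 26, 14, 19).
For a Dirichlet(a₁,…,a_K) with all aᵢ > 1, the mode has j-th component (aⱼ − 1)/(Σaᵢ − K).
Here Σaᵢ = 72 and K = 4, so p(yellow) = (13 − 1)/(72 − 4) = 12/68 ≈ 0.1765.

MAP estimate of p(yellow) = 0.1765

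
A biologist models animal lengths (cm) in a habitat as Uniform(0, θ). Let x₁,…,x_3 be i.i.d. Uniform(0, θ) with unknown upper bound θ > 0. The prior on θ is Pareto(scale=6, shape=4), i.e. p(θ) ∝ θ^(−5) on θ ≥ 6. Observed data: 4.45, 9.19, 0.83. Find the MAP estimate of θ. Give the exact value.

The Uniform(0, θ) likelihood is θ^(−n) for θ ≥ max(xᵢ), zero otherwise. Here max(xᵢ) = 9.19.
Posterior ∝ θ^(−5) · θ^(−3) = θ^(−8) on θ ≥ max(6, 9.19) = 9.19.
This density is strictly decreasing in θ, so the posterior mode lies at the lower boundary of the support.

θ̂_MAP = 9.19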